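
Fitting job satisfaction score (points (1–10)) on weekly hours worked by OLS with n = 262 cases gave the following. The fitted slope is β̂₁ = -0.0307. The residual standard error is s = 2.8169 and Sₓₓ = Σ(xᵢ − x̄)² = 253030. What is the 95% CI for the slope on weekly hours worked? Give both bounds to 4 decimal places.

(-0.0417, -0.0197)

SE(β̂₁) = s/√Sₓₓ = 2.8169/√253030 = 0.00559997.
df = n − 2 = 260.
t* = t_{0.025, 260} = 1.96913.
Margin = t* × SE = 1.96913 × 0.00559997 = 0.011027.
CI: -0.0307 ± 0.011027 → (-0.0417, -0.0197).
With 95% confidence, each one-unit increase in weekly hours worked is associated with a change of between -0.0417 and -0.0197 points (1–10) in job satisfaction score.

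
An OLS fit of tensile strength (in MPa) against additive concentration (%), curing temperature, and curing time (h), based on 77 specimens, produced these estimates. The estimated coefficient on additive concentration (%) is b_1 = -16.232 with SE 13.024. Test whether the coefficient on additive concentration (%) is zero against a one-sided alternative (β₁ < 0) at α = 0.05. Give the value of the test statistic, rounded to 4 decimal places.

H₀: β₁ = 0 vs H₁: β₁ < 0.
t = (b_1 − β₁⁰)/SE = -16.232 / 13.024 = -1.2463.
df = n − k − 1 = 77 − 3 − 1 = 73.
One-sided p ≈ 0.1083, which is ≥ 0.05, so fail to reject H₀.
The data do not give significant evidence that the true slope on additive concentration (%) is negative, holding the other predictors fixed.

t = -1.2463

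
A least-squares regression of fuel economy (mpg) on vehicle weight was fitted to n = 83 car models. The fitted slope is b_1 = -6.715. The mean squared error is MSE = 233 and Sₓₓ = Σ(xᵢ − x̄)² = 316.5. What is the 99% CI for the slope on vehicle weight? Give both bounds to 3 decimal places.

(-8.978, -4.452)

SE(b_1) = √(MSE/Sₓₓ) = √(233/316.5) = 0.858008.
df = n − 2 = 81.
t* = t_{0.005, 81} = 2.637897.
Margin = t* × SE = 2.637897 × 0.858008 = 2.26334.
CI: -6.715 ± 2.26334 → (-8.978, -4.452).
With 99% confidence, each one-unit increase in vehicle weight is associated with a change of between -8.978 and -4.452 mpg in fuel economy.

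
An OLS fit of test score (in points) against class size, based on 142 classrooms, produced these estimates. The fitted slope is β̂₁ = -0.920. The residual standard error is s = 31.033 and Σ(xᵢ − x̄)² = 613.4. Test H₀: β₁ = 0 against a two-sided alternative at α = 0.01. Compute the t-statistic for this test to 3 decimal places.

SE(β̂₁) = s/√Sₓₓ = 31.033/√613.4 = 1.253.
t = -0.920 / 1.253 = -0.734.
df = n − 2 = 140.
Two-sided p ≈ 0.4640, which is ≥ 0.01, so fail to reject H₀.
The data do not give significant evidence of an association between class size and test score.

t = -0.734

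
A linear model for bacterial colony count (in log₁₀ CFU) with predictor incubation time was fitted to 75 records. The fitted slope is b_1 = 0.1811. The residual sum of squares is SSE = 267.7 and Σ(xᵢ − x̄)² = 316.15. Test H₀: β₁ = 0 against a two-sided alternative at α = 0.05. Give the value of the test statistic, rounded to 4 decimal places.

t = 1.6815

MSE = SSE/(n − 2) = 267.7/73 = 3.66712.
SE(b_1) = √(MSE/Sₓₓ) = √(3.66712/316.15) = 0.1077.
t = 0.1811 / 0.1077 = 1.6815.
df = n − 2 = 73.
Two-sided p ≈ 0.0969, which is ≥ 0.05, so fail to reject H₀.
The data do not give significant evidence of an association between incubation time and bacterial colony count.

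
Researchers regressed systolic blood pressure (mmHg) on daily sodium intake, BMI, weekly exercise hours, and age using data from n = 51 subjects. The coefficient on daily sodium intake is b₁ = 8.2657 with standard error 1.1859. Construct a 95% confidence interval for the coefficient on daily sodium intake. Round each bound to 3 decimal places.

(5.879, 10.653)

df = n − k − 1 = 51 − 4 − 1 = 46.
t* = t_{0.025, 46} = 2.012896.
Margin = t* × SE = 2.012896 × 1.1859 = 2.38709.
CI: 8.2657 ± 2.38709 → (5.879, 10.653).
With 95% confidence, each one-unit increase in daily sodium intake is associated with a change of between 5.879 and 10.653 mmHg in systolic blood pressure, holding the other predictors fixed.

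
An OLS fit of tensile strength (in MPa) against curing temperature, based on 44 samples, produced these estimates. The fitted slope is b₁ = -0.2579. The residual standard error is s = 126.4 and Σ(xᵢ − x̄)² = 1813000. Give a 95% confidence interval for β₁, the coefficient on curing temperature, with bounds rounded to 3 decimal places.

SE(b₁) = s/√Sₓₓ = 126.4/√1813000 = 0.0938746.
df = n − 2 = 42.
t* = t_{0.025, 42} = 2.018082.
Margin = t* × SE = 2.018082 × 0.0938746 = 0.18945.
CI: -0.2579 ± 0.18945 → (-0.447, -0.068).
With 95% confidence, each one-unit increase in curing temperature is associated with a change of between -0.447 and -0.068 MPa in tensile strength.

(-0.447, -0.068)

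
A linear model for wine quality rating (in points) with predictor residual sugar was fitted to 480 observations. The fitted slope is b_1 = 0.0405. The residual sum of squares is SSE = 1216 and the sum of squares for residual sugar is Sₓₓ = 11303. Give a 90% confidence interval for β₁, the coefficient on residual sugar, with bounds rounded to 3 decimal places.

(0.016, 0.065)

MSE = SSE/(n − 2) = 1216/478 = 2.54393.
SE(b_1) = √(MSE/Sₓₓ) = √(2.54393/11303) = 0.0150022.
df = n − 2 = 478.
t* = t_{0.05, 478} = 1.648048.
Margin = t* × SE = 1.648048 × 0.0150022 = 0.02472.
CI: 0.0405 ± 0.02472 → (0.016, 0.065).
With 90% confidence, each one-unit increase in residual sugar is associated with a change of between 0.016 and 0.065 points in wine quality rating.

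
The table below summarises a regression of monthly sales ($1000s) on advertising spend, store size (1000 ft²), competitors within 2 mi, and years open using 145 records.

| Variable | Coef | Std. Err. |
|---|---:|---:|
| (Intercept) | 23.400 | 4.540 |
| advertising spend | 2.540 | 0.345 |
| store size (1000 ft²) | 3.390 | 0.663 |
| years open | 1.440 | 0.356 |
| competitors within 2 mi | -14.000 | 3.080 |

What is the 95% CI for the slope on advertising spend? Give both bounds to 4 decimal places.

(1.8579, 3.2221)

Read off: b = 2.540, SE = 0.345 for advertising spend.
df = n − k − 1 = 145 − 4 − 1 = 140.
t* = t_{0.025, 140} = 1.977054.
Margin = t* × SE = 1.977054 × 0.345 = 0.682084.
CI: 2.540 ± 0.682084 → (1.8579, 3.2221).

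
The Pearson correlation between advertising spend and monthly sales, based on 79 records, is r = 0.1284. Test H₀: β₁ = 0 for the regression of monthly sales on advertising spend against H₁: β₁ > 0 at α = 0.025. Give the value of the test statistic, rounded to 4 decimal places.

t = r·√(n − 2)/√(1 − r²) = 0.1284·√77/√0.983513 = 1.1361.
df = n − 2 = 77.
One-sided p ≈ 0.1297, which is ≥ 0.025, so fail to reject H₀.
The data do not give significant evidence of a linear association between advertising spend and monthly sales.

t = 1.1361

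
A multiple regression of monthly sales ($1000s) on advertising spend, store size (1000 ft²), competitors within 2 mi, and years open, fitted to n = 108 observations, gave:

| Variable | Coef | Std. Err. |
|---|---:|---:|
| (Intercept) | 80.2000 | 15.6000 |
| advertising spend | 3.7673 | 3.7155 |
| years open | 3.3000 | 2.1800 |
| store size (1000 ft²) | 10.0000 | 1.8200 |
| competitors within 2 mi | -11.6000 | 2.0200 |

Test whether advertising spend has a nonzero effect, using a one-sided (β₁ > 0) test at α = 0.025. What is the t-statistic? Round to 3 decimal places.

Read off: b = 3.7673, SE = 3.7155 for advertising spend.
H₀: β₁ = 0 vs H₁: β₁ > 0.
t = 3.7673 / 3.7155 = 1.014.
df = n − k − 1 = 108 − 4 − 1 = 103.
One-sided p ≈ 0.1565, which is ≥ 0.025, so fail to reject H₀.
The data do not give significant evidence that the true slope on advertising spend is positive, holding the other predictors fixed.

t = 1.014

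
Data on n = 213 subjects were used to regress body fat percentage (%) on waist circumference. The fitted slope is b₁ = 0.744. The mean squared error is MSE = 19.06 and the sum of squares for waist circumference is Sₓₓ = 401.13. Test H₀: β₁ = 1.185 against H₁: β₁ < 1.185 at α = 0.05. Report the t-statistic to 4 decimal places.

SE(b₁) = √(MSE/Sₓₓ) = √(19.06/401.13) = 0.217981.
t = (0.744 − 1.185) / 0.217981 = -2.0231.
df = n − 2 = 211.
One-sided p ≈ 0.0222, which is < 0.05, so reject H₀.
There is evidence that the true slope on waist circumference is below 1.185 % per unit.

t = -2.0231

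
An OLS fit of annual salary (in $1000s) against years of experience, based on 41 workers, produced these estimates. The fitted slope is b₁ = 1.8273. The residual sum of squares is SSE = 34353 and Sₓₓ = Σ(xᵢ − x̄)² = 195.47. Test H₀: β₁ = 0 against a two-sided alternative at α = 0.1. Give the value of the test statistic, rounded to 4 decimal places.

MSE = SSE/(n − 2) = 34353/39 = 880.846.
SE(b₁) = √(MSE/Sₓₓ) = √(880.846/195.47) = 2.1228.
t = 1.8273 / 2.1228 = 0.8608.
df = n − 2 = 39.
Two-sided p ≈ 0.3946, which is ≥ 0.1, so fail to reject H₀.
The data do not give significant evidence of an association between years of experience and annual salary.

t = 0.8608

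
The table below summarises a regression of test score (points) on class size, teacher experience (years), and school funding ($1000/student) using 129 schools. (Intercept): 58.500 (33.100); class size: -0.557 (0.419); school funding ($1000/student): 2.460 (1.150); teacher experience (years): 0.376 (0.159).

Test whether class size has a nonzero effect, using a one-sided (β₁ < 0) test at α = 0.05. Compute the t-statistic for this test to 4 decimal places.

Read off: b = -0.557, SE = 0.419 for class size.
H₀: β₁ = 0 vs H₁: β₁ < 0.
t = -0.557 / 0.419 = -1.3294.
df = n − k − 1 = 129 − 3 − 1 = 125.
One-sided p ≈ 0.0931, which is ≥ 0.05, so fail to reject H₀.
The data do not give significant evidence that the true slope on class size is negative, holding the other predictors fixed.

t = -1.3294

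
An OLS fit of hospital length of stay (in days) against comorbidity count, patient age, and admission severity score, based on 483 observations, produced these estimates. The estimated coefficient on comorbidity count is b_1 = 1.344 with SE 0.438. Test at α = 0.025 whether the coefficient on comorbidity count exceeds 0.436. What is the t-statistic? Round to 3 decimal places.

t = 2.073

H₀: β₁ = 0.436 vs H₁: β₁ > 0.436.
t = (b_1 − β₁⁰)/SE = (1.344 − 0.436) / 0.438 = 2.073.
df = n − k − 1 = 483 − 3 − 1 = 479.
One-sided p ≈ 0.0194, which is < 0.025, so reject H₀.
There is evidence that the true slope on comorbidity count exceeds 0.436 days per unit, holding the other predictors fixed.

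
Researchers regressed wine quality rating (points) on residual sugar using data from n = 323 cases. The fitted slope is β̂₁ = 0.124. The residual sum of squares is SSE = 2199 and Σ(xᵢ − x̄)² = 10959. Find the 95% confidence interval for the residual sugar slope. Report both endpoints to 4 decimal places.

MSE = SSE/(n − 2) = 2199/321 = 6.85047.
SE(β̂₁) = √(MSE/Sₓₓ) = √(6.85047/10959) = 0.025002.
df = n − 2 = 321.
t* = t_{0.025, 321} = 1.967382.
Margin = t* × SE = 1.967382 × 0.025002 = 0.049188.
CI: 0.124 ± 0.049188 → (0.0748, 0.1732).
With 95% confidence, each one-unit increase in residual sugar is associated with a change of between 0.0748 and 0.1732 points in wine quality rating.

(0.0748, 0.1732)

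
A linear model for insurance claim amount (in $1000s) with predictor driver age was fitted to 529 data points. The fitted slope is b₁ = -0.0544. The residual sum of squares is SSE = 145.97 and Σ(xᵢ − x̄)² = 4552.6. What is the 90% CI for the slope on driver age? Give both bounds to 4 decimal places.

MSE = SSE/(n − 2) = 145.97/527 = 0.276983.
SE(b₁) = √(MSE/Sₓₓ) = √(0.276983/4552.6) = 0.00780004.
df = n − 2 = 527.
t* = t_{0.05, 527} = 1.64775.
Margin = t* × SE = 1.64775 × 0.00780004 = 0.012853.
CI: -0.0544 ± 0.012853 → (-0.0673, -0.0415).
With 90% confidence, each one-unit increase in driver age is associated with a change of between -0.0673 and -0.0415 $1000s in insurance claim amount.

(-0.0673, -0.0415)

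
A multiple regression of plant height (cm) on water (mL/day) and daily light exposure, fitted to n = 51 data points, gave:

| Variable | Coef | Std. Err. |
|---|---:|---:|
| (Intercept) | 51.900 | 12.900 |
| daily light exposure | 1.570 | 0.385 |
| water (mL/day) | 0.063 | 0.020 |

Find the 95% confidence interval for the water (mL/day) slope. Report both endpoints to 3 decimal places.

(0.023, 0.103)

Read off: b = 0.063, SE = 0.020 for water (mL/day).
df = n − k − 1 = 51 − 2 − 1 = 48.
t* = t_{0.025, 48} = 2.010635.
Margin = t* × SE = 2.010635 × 0.020 = 0.04021.
CI: 0.063 ± 0.04021 → (0.023, 0.103).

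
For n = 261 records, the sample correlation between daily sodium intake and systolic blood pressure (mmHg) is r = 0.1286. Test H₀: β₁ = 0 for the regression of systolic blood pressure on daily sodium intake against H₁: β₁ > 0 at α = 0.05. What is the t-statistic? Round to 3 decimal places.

t = r·√(n − 2)/√(1 − r²) = 0.1286·√259/√0.983462 = 2.087.
df = n − 2 = 259.
One-sided p ≈ 0.0189, which is < 0.05, so reject H₀.
There is evidence of a linear association between daily sodium intake and systolic blood pressure.

t = 2.087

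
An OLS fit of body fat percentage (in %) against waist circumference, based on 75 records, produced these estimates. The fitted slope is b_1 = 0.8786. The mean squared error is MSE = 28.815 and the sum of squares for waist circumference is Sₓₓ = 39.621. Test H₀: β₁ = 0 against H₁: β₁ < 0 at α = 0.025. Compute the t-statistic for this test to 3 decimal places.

t = 1.030

SE(b_1) = √(MSE/Sₓₓ) = √(28.815/39.621) = 0.852799.
t = 0.8786 / 0.852799 = 1.030.
df = n − 2 = 73.
One-sided p ≈ 0.8469, which is ≥ 0.025, so fail to reject H₀.
The data do not give significant evidence that the true slope on waist circumference is negative.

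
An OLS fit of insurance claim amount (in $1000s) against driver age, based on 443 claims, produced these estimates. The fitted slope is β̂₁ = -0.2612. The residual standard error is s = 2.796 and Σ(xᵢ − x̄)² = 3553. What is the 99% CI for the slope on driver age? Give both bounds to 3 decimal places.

SE(β̂₁) = s/√Sₓₓ = 2.796/√3553 = 0.0469072.
df = n − 2 = 441.
t* = t_{0.005, 441} = 2.587024.
Margin = t* × SE = 2.587024 × 0.0469072 = 0.12135.
CI: -0.2612 ± 0.12135 → (-0.383, -0.140).
With 99% confidence, each one-unit increase in driver age is associated with a change of between -0.383 and -0.140 $1000s in insurance claim amount.

(-0.383, -0.140)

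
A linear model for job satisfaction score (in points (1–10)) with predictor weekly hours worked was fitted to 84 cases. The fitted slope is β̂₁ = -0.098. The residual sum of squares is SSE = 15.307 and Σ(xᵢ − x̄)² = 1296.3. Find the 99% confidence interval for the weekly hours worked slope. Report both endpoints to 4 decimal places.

(-0.1296, -0.0664)

MSE = SSE/(n − 2) = 15.307/82 = 0.186671.
SE(β̂₁) = √(MSE/Sₓₓ) = √(0.186671/1296.3) = 0.0120001.
df = n − 2 = 82.
t* = t_{0.005, 82} = 2.637123.
Margin = t* × SE = 2.637123 × 0.0120001 = 0.031646.
CI: -0.098 ± 0.031646 → (-0.1296, -0.0664).
With 99% confidence, each one-unit increase in weekly hours worked is associated with a change of between -0.1296 and -0.0664 points (1–10) in job satisfaction score.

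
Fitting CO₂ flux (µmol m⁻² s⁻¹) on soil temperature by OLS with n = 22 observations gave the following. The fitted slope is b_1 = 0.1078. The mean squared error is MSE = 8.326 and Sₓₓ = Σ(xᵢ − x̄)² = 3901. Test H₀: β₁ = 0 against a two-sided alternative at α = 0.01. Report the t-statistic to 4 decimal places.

t = 2.3334

SE(b_1) = √(MSE/Sₓₓ) = √(8.326/3901) = 0.0461988.
t = 0.1078 / 0.0461988 = 2.3334.
df = n − 2 = 20.
Two-sided p ≈ 0.0302, which is ≥ 0.01, so fail to reject H₀.
The data do not give significant evidence of an association between soil temperature and CO₂ flux.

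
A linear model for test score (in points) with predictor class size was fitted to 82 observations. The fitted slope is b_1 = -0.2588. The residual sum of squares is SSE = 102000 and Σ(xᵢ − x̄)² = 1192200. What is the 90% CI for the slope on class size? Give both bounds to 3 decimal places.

MSE = SSE/(n − 2) = 102000/80 = 1275.
SE(b_1) = √(MSE/Sₓₓ) = √(1275/1192200) = 0.0327025.
df = n − 2 = 80.
t* = t_{0.05, 80} = 1.664125.
Margin = t* × SE = 1.664125 × 0.0327025 = 0.05442.
CI: -0.2588 ± 0.05442 → (-0.313, -0.204).
With 90% confidence, each one-unit increase in class size is associated with a change of between -0.313 and -0.204 points in test score.

(-0.313, -0.204)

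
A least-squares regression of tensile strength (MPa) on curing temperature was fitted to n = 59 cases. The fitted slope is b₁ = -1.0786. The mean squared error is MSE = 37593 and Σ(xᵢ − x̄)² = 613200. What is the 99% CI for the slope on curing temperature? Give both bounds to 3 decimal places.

SE(b₁) = √(MSE/Sₓₓ) = √(37593/613200) = 0.247601.
df = n − 2 = 57.
t* = t_{0.005, 57} = 2.66487.
Margin = t* × SE = 2.66487 × 0.247601 = 0.65982.
CI: -1.0786 ± 0.65982 → (-1.738, -0.419).
With 99% confidence, each one-unit increase in curing temperature is associated with a change of between -1.738 and -0.419 MPa in tensile strength.

(-1.738, -0.419)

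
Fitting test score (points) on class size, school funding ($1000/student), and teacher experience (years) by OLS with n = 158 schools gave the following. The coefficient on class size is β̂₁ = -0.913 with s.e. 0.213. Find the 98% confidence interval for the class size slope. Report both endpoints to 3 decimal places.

df = n − k − 1 = 158 − 3 − 1 = 154.
t* = t_{0.01, 154} = 2.350806.
Margin = t* × SE = 2.350806 × 0.213 = 0.50072.
CI: -0.913 ± 0.50072 → (-1.414, -0.412).
With 98% confidence, each one-unit increase in class size is associated with a change of between -1.414 and -0.412 points in test score, holding the other predictors fixed.

(-1.414, -0.412)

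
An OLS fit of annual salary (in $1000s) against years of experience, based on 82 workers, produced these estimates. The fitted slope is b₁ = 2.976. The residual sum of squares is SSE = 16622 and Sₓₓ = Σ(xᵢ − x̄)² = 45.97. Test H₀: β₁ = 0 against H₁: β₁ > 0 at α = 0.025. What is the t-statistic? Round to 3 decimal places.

MSE = SSE/(n − 2) = 16622/80 = 207.775.
SE(b₁) = √(MSE/Sₓₓ) = √(207.775/45.97) = 2.12598.
t = 2.976 / 2.12598 = 1.400.
df = n − 2 = 80.
One-sided p ≈ 0.0827, which is ≥ 0.025, so fail to reject H₀.
The data do not give significant evidence that the true slope on years of experience is positive.

t = 1.400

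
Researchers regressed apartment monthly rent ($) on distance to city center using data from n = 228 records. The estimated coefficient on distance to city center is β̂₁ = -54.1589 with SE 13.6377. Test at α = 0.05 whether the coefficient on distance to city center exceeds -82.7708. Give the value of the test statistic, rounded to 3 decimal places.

t = 2.098

H₀: β₁ = -82.7708 vs H₁: β₁ > -82.7708.
t = (β̂₁ − β₁⁰)/SE = (-54.1589 − (-82.7708)) / 13.6377 = 2.098.
df = n − 2 = 228 − 2 = 226.
One-sided p ≈ 0.0185, which is < 0.05, so reject H₀.
There is evidence that the true slope on distance to city center exceeds -82.7708 $ per unit.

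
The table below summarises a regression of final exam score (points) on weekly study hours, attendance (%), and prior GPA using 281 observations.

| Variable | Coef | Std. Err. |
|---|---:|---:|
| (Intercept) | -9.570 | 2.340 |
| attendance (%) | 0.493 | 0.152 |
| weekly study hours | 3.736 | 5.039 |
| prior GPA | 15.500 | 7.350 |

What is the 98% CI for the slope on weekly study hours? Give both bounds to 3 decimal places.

Read off: b = 3.736, SE = 5.039 for weekly study hours.
df = n − k − 1 = 281 − 3 − 1 = 277.
t* = t_{0.01, 277} = 2.339885.
Margin = t* × SE = 2.339885 × 5.039 = 11.79068.
CI: 3.736 ± 11.79068 → (-8.055, 15.527).

(-8.055, 15.527)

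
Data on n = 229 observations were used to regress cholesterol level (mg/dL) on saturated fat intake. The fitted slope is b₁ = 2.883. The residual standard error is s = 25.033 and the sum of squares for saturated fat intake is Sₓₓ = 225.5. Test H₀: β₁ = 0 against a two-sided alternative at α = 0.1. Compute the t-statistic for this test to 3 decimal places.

SE(b₁) = s/√Sₓₓ = 25.033/√225.5 = 1.66702.
t = 2.883 / 1.66702 = 1.729.
df = n − 2 = 227.
Two-sided p ≈ 0.0851, which is < 0.1, so reject H₀.
There is evidence that saturated fat intake is associated with cholesterol level.

t = 1.729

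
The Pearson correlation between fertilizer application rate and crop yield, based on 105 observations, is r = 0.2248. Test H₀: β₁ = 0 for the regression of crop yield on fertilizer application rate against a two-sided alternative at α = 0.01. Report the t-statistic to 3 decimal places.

t = 2.341

t = r·√(n − 2)/√(1 − r²) = 0.2248·√103/√0.949465 = 2.341.
df = n − 2 = 103.
Two-sided p ≈ 0.0211, which is ≥ 0.01, so fail to reject H₀.
The data do not give significant evidence of a linear association between fertilizer application rate and crop yield.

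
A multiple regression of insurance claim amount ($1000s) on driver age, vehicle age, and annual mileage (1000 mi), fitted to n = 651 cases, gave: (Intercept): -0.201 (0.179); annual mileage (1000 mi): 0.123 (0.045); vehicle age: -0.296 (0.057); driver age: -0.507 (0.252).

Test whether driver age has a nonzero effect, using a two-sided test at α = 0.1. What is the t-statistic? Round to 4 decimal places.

Read off: b = -0.507, SE = 0.252 for driver age.
H₀: β₁ = 0 vs H₁: β₁ ≠ 0.
t = -0.507 / 0.252 = -2.0119.
df = n − k − 1 = 651 − 3 − 1 = 647.
Two-sided p ≈ 0.0446, which is < 0.1, so reject H₀.
There is evidence that driver age is associated with insurance claim amount, holding the other predictors fixed.

t = -2.0119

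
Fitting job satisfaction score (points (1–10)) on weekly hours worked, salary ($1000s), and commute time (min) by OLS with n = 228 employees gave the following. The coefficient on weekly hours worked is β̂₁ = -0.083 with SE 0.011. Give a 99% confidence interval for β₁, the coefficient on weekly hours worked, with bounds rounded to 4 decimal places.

df = n − k − 1 = 228 − 3 − 1 = 224.
t* = t_{0.005, 224} = 2.597955.
Margin = t* × SE = 2.597955 × 0.011 = 0.028578.
CI: -0.083 ± 0.028578 → (-0.1116, -0.0544).
With 99% confidence, each one-unit increase in weekly hours worked is associated with a change of between -0.1116 and -0.0544 points (1–10) in job satisfaction score, holding the other predictors fixed.

(-0.1116, -0.0544)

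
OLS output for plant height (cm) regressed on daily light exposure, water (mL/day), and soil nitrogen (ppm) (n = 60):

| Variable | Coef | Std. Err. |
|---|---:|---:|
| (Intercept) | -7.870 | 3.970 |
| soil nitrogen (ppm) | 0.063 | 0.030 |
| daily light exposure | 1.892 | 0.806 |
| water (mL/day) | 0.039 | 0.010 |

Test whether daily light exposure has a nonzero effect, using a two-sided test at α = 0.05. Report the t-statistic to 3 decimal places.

Read off: b = 1.892, SE = 0.806 for daily light exposure.
H₀: β₁ = 0 vs H₁: β₁ ≠ 0.
t = 1.892 / 0.806 = 2.347.
df = n − k − 1 = 60 − 3 − 1 = 56.
Two-sided p ≈ 0.0225, which is < 0.05, so reject H₀.
There is evidence that daily light exposure is associated with plant height, holding the other predictors fixed.

t = 2.347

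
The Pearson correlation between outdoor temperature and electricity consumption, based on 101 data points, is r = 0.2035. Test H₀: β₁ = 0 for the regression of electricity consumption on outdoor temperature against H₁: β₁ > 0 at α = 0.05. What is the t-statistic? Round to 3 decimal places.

t = 2.068

t = r·√(n − 2)/√(1 − r²) = 0.2035·√99/√0.958588 = 2.068.
df = n − 2 = 99.
One-sided p ≈ 0.0206, which is < 0.05, so reject H₀.
There is evidence of a linear association between outdoor temperature and electricity consumption.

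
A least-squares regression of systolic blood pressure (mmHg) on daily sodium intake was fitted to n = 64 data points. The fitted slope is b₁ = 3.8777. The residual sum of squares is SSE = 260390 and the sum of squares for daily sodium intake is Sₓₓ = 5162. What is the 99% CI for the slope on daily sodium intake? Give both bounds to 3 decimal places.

MSE = SSE/(n − 2) = 260390/62 = 4199.84.
SE(b₁) = √(MSE/Sₓₓ) = √(4199.84/5162) = 0.902002.
df = n − 2 = 62.
t* = t_{0.005, 62} = 2.657479.
Margin = t* × SE = 2.657479 × 0.902002 = 2.39705.
CI: 3.8777 ± 2.39705 → (1.481, 6.275).
With 99% confidence, each one-unit increase in daily sodium intake is associated with a change of between 1.481 and 6.275 mmHg in systolic blood pressure.

(1.481, 6.275)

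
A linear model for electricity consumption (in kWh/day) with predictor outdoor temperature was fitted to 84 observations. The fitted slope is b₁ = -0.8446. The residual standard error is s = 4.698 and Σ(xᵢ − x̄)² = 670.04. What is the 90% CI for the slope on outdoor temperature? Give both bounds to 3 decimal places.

(-1.147, -0.543)

SE(b₁) = s/√Sₓₓ = 4.698/√670.04 = 0.181494.
df = n − 2 = 82.
t* = t_{0.05, 82} = 1.663649.
Margin = t* × SE = 1.663649 × 0.181494 = 0.30194.
CI: -0.8446 ± 0.30194 → (-1.147, -0.543).
With 90% confidence, each one-unit increase in outdoor temperature is associated with a change of between -1.147 and -0.543 kWh/day in electricity consumption.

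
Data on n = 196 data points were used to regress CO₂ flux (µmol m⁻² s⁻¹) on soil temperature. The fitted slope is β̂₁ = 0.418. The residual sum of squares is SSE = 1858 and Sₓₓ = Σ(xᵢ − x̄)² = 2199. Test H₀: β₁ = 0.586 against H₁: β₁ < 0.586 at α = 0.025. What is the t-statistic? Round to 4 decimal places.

MSE = SSE/(n − 2) = 1858/194 = 9.57732.
SE(β̂₁) = √(MSE/Sₓₓ) = √(9.57732/2199) = 0.0659947.
t = (0.418 − 0.586) / 0.0659947 = -2.5457.
df = n − 2 = 194.
One-sided p ≈ 0.0058, which is < 0.025, so reject H₀.
There is evidence that the true slope on soil temperature is below 0.586 µmol m⁻² s⁻¹ per unit.

t = -2.5457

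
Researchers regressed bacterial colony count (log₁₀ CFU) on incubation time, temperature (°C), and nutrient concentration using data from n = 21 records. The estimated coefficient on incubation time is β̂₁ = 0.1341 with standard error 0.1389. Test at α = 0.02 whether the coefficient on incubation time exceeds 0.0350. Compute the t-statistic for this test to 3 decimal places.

t = 0.713

H₀: β₁ = 0.0350 vs H₁: β₁ > 0.0350.
t = (β̂₁ − β₁⁰)/SE = (0.1341 − 0.0350) / 0.1389 = 0.713.
df = n − k − 1 = 21 − 3 − 1 = 17.
One-sided p ≈ 0.2426, which is ≥ 0.02, so fail to reject H₀.
The data do not give significant evidence that the true slope on incubation time exceeds 0.0350 log₁₀ CFU per unit, holding the other predictors fixed.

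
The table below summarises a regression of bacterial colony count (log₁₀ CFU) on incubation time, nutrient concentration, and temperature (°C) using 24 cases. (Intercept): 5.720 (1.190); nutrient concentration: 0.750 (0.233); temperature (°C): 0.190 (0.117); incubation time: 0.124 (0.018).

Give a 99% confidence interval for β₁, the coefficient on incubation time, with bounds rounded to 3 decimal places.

Read off: b = 0.124, SE = 0.018 for incubation time.
df = n − k − 1 = 24 − 3 − 1 = 20.
t* = t_{0.005, 20} = 2.84534.
Margin = t* × SE = 2.84534 × 0.018 = 0.05122.
CI: 0.124 ± 0.05122 → (0.073, 0.175).

(0.073, 0.175)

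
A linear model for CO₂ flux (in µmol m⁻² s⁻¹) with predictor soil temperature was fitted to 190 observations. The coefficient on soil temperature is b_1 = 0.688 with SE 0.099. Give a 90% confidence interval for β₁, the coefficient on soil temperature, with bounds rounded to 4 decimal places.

(0.5244, 0.8516)

df = n − 2 = 190 − 2 = 188.
t* = t_{0.05, 188} = 1.652999.
Margin = t* × SE = 1.652999 × 0.099 = 0.163647.
CI: 0.688 ± 0.163647 → (0.5244, 0.8516).
With 90% confidence, each one-unit increase in soil temperature is associated with a change of between 0.5244 and 0.8516 µmol m⁻² s⁻¹ in CO₂ flux.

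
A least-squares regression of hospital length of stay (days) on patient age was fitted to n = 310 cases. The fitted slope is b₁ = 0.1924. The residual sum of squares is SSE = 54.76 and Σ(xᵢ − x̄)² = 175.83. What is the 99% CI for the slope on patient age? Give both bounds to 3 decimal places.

MSE = SSE/(n − 2) = 54.76/308 = 0.177792.
SE(b₁) = √(MSE/Sₓₓ) = √(0.177792/175.83) = 0.0317987.
df = n − 2 = 308.
t* = t_{0.005, 308} = 2.591886.
Margin = t* × SE = 2.591886 × 0.0317987 = 0.08242.
CI: 0.1924 ± 0.08242 → (0.110, 0.275).
With 99% confidence, each one-unit increase in patient age is associated with a change of between 0.110 and 0.275 days in hospital length of stay.

(0.110, 0.275)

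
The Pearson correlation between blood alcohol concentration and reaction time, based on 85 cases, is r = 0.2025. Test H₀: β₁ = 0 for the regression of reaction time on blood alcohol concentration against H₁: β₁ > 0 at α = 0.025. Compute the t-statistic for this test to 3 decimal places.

t = r·√(n − 2)/√(1 − r²) = 0.2025·√83/√0.958994 = 1.884.
df = n − 2 = 83.
One-sided p ≈ 0.0315, which is ≥ 0.025, so fail to reject H₀.
The data do not give significant evidence of a linear association between blood alcohol concentration and reaction time.

t = 1.884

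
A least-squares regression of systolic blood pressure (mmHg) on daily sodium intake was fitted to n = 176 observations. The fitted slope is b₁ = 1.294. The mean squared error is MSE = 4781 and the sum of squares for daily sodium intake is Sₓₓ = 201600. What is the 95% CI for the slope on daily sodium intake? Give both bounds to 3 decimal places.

SE(b₁) = √(MSE/Sₓₓ) = √(4781/201600) = 0.153998.
df = n − 2 = 174.
t* = t_{0.025, 174} = 1.973691.
Margin = t* × SE = 1.973691 × 0.153998 = 0.30394.
CI: 1.294 ± 0.30394 → (0.990, 1.598).
With 95% confidence, each one-unit increase in daily sodium intake is associated with a change of between 0.990 and 1.598 mmHg in systolic blood pressure.

(0.990, 1.598)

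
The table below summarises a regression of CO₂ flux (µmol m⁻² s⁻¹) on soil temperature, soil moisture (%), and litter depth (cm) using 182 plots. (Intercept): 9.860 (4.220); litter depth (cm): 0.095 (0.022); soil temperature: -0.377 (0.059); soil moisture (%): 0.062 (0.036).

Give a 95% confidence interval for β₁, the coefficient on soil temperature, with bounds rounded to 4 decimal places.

(-0.4934, -0.2606)

Read off: b = -0.377, SE = 0.059 for soil temperature.
df = n − k − 1 = 182 − 3 − 1 = 178.
t* = t_{0.025, 178} = 1.973381.
Margin = t* × SE = 1.973381 × 0.059 = 0.116429.
CI: -0.377 ± 0.116429 → (-0.4934, -0.2606).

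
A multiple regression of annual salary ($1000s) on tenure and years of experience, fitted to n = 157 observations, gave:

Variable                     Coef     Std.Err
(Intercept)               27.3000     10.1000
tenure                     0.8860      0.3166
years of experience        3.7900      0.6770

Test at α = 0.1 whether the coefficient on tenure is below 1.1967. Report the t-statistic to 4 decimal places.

t = -0.9814

Read off: b = 0.8860, SE = 0.3166 for tenure.
H₀: β₁ = 1.1967 vs H₁: β₁ < 1.1967.
t = (0.8860 − 1.1967) / 0.3166 = -0.9814.
df = n − k − 1 = 157 − 2 − 1 = 154.
One-sided p ≈ 0.1640, which is ≥ 0.1, so fail to reject H₀.
The data do not give significant evidence that the true slope on tenure is below 1.1967 $1000s per unit, holding the other predictors fixed.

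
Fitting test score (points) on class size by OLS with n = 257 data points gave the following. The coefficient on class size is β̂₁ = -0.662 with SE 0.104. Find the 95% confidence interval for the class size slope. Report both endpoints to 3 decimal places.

(-0.867, -0.457)

df = n − 2 = 257 − 2 = 255.
t* = t_{0.025, 255} = 1.969311.
Margin = t* × SE = 1.969311 × 0.104 = 0.20481.
CI: -0.662 ± 0.20481 → (-0.867, -0.457).
With 95% confidence, each one-unit increase in class size is associated with a change of between -0.867 and -0.457 points in test score.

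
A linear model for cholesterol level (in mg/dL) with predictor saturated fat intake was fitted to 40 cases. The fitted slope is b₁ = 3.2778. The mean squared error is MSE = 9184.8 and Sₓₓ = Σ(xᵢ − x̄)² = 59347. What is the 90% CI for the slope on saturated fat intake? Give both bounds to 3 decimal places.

SE(b₁) = √(MSE/Sₓₓ) = √(9184.8/59347) = 0.393401.
df = n − 2 = 38.
t* = t_{0.05, 38} = 1.685954.
Margin = t* × SE = 1.685954 × 0.393401 = 0.66326.
CI: 3.2778 ± 0.66326 → (2.615, 3.941).
With 90% confidence, each one-unit increase in saturated fat intake is associated with a change of between 2.615 and 3.941 mg/dL in cholesterol level.

(2.615, 3.941)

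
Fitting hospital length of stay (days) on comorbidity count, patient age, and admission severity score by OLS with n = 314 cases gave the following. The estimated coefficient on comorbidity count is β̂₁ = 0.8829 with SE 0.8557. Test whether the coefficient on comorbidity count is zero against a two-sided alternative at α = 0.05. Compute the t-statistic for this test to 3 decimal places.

H₀: β₁ = 0 vs H₁: β₁ ≠ 0.
t = (β̂₁ − β₁⁰)/SE = 0.8829 / 0.8557 = 1.032.
df = n − k − 1 = 314 − 3 − 1 = 310.
Two-sided p ≈ 0.3030, which is ≥ 0.05, so fail to reject H₀.
The data do not give significant evidence of an association between comorbidity count and hospital length of stay, after adjusting for the other predictors.

t = 1.032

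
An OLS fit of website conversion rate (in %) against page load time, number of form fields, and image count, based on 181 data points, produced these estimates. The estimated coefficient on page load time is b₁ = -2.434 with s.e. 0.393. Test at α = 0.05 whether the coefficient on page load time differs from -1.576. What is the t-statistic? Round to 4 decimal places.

H₀: β₁ = -1.576 vs H₁: β₁ ≠ -1.576.
t = (b₁ − β₁⁰)/SE = (-2.434 − (-1.576)) / 0.393 = -2.1832.
df = n − k − 1 = 181 − 3 − 1 = 177.
Two-sided p ≈ 0.0303, which is < 0.05, so reject H₀.
There is evidence that the true slope on page load time differs from -1.576 % per unit, holding the other predictors fixed.

t = -2.1832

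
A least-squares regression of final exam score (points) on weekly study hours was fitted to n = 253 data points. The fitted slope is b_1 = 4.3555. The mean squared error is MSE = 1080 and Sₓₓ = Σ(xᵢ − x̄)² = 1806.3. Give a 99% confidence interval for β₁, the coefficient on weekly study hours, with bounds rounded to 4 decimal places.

SE(b_1) = √(MSE/Sₓₓ) = √(1080/1806.3) = 0.773245.
df = n − 2 = 251.
t* = t_{0.005, 251} = 2.595558.
Margin = t* × SE = 2.595558 × 0.773245 = 2.007002.
CI: 4.3555 ± 2.007002 → (2.3485, 6.3625).
With 99% confidence, each one-unit increase in weekly study hours is associated with a change of between 2.3485 and 6.3625 points in final exam score.

(2.3485, 6.3625)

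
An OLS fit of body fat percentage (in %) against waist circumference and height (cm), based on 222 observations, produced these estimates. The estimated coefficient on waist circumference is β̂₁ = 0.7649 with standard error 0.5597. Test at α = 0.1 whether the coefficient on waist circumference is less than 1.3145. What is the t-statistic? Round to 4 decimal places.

t = -0.9820

H₀: β₁ = 1.3145 vs H₁: β₁ < 1.3145.
t = (β̂₁ − β₁⁰)/SE = (0.7649 − 1.3145) / 0.5597 = -0.9820.
df = n − k − 1 = 222 − 2 − 1 = 219.
One-sided p ≈ 0.1636, which is ≥ 0.1, so fail to reject H₀.
The data do not give significant evidence that the true slope on waist circumference is below 1.3145 % per unit, holding the other predictors fixed.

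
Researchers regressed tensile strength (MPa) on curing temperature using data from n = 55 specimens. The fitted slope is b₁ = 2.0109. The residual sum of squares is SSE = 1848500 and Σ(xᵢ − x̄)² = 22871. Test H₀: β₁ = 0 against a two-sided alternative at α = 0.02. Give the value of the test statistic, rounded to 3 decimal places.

MSE = SSE/(n − 2) = 1848500/53 = 34877.4.
SE(b₁) = √(MSE/Sₓₓ) = √(34877.4/22871) = 1.23489.
t = 2.0109 / 1.23489 = 1.628.
df = n − 2 = 53.
Two-sided p ≈ 0.1094, which is ≥ 0.02, so fail to reject H₀.
The data do not give significant evidence of an association between curing temperature and tensile strength.

t = 1.628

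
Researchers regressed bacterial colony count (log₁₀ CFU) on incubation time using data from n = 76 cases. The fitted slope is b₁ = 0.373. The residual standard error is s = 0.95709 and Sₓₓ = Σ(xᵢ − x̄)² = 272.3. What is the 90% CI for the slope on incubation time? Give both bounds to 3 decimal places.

SE(b₁) = s/√Sₓₓ = 0.95709/√272.3 = 0.0580001.
df = n − 2 = 74.
t* = t_{0.05, 74} = 1.665707.
Margin = t* × SE = 1.665707 × 0.0580001 = 0.09661.
CI: 0.373 ± 0.09661 → (0.276, 0.470).
With 90% confidence, each one-unit increase in incubation time is associated with a change of between 0.276 and 0.470 log₁₀ CFU in bacterial colony count.

(0.276, 0.470)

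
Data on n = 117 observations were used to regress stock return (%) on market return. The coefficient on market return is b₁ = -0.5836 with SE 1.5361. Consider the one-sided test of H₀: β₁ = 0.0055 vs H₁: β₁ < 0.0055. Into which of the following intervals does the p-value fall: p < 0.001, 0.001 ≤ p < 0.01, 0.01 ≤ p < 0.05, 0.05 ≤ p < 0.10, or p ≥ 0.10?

p ≥ 0.10

t = (-0.5836 − 0.0055) / 1.5361 = -0.384.
df = n − 2 = 117 − 2 = 115.
One-sided p = P(T_{115} < t) ≈ 0.3510.
So p ≥ 0.10.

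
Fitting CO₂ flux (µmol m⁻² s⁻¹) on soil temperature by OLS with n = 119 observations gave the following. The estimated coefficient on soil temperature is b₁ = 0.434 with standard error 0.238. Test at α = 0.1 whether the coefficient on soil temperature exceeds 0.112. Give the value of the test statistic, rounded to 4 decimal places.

H₀: β₁ = 0.112 vs H₁: β₁ > 0.112.
t = (b₁ − β₁⁰)/SE = (0.434 − 0.112) / 0.238 = 1.3529.
df = n − 2 = 119 − 2 = 117.
One-sided p ≈ 0.0893, which is < 0.1, so reject H₀.
There is evidence that the true slope on soil temperature exceeds 0.112 µmol m⁻² s⁻¹ per unit.

t = 1.3529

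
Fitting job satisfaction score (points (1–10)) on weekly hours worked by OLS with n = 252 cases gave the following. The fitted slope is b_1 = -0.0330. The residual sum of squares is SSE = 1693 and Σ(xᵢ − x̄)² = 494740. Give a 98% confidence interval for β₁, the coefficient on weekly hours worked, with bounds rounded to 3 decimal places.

(-0.042, -0.024)

MSE = SSE/(n − 2) = 1693/250 = 6.772.
SE(b_1) = √(MSE/Sₓₓ) = √(6.772/494740) = 0.00369973.
df = n − 2 = 250.
t* = t_{0.01, 250} = 2.341356.
Margin = t* × SE = 2.341356 × 0.00369973 = 0.00866.
CI: -0.0330 ± 0.00866 → (-0.042, -0.024).
With 98% confidence, each one-unit increase in weekly hours worked is associated with a change of between -0.042 and -0.024 points (1–10) in job satisfaction score.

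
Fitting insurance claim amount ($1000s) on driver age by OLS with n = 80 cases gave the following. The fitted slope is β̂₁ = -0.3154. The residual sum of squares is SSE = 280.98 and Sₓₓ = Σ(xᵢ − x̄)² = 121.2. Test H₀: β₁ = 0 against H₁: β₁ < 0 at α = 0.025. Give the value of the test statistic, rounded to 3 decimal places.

t = -1.829

MSE = SSE/(n − 2) = 280.98/78 = 3.60231.
SE(β̂₁) = √(MSE/Sₓₓ) = √(3.60231/121.2) = 0.172401.
t = -0.3154 / 0.172401 = -1.829.
df = n − 2 = 78.
One-sided p ≈ 0.0356, which is ≥ 0.025, so fail to reject H₀.
The data do not give significant evidence that the true slope on driver age is negative.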